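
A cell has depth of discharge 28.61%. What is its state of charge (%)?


SOC = 100 - DOD = 100 - 28.61 = 71.39%

71.39%


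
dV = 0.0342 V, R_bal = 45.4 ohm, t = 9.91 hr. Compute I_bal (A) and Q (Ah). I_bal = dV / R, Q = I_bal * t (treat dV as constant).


First, Ohm's law: I_bal = 0.0342 V / 45.4 ohm = 7.5330e-04 A
Then Q = I * t = 7.5330e-04 A * 9.91 hr = 0.007465 Ah

I=7.5330e-04 A, Q=0.007465 Ah


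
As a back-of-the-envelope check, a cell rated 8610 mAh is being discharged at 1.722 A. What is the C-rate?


Convert: capacity = 8610 mAh = 8.61 Ah
Rearranging: C_rate = 1.722 / 8.61 = 0.2C

0.2C


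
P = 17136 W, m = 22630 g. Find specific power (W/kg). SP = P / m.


Convert: m = 22630 g = 22.63 kg
SP = P / m = 17136 / 22.63 = 757.2 W/kg

757.2 W/kg


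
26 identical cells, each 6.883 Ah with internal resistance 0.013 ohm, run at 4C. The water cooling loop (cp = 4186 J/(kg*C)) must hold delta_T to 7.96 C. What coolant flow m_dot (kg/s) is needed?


Step 1: I = 4 * 6.883 = 27.532 A
Step 2: Q_cell = I^2 * R = 27.532^2 * 0.013 = 9.8541 W
Step 3: Q_total = 26 * 9.8541 = 256.21 W
Step 4: m_dot = Q_total / (cp * dT) = 256.21 / (4186 * 7.96) = 0.007689 kg/s

0.007689 kg/s


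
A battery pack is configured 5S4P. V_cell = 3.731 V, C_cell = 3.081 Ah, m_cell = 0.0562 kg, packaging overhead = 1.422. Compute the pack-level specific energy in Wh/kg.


Step 1: V_pack = 5 * 3.731 = 18.655 V
Step 2: C_pack = 4 * 3.081 = 12.324 Ah
Step 3: E_pack = V_pack * C_pack = 18.655 * 12.324 = 229.9 Wh
Step 4: m_pack = 5 * 4 * 0.0562 * 1.422 = 1.5983 kg
Step 5: ED = E_pack / m_pack = 229.9 / 1.5983 = 143.8 Wh/kg

143.8 Wh/kg


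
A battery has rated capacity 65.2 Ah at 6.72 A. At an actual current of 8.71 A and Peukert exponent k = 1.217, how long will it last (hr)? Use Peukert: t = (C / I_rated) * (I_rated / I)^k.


Step 1: t_rated = C / I_rated = 65.2 / 6.72 = 9.7024 hr
Step 2: ratio = 6.72 / 8.71 = 0.77153
Step 3: ratio^k = 0.77153^1.217 = 0.7293
Step 4: t = t_rated * ratio^k = 9.7024 * 0.7293 = 7.076 hr

7.076 hr


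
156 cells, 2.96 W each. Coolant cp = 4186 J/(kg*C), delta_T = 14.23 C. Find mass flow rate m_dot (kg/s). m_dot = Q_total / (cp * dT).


Q_total = 156 * 2.96 = 461.76 W
m_dot = Q_total / (cp * dT) = 461.76 / (4186 * 14.23) = 0.007752 kg/s

0.007752 kg/s


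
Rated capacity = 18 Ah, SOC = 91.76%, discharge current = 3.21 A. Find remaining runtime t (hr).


Step 1: remaining = SOC/100 * C_total = 91.76/100 * 18 = 16.517 Ah
Step 2: t = remaining / I = 16.517 / 3.21 = 5.145 hr

5.145 hr


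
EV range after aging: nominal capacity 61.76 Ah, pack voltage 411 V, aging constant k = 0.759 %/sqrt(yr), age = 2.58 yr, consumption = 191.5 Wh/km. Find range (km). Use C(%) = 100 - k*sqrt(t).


Step 1: capacity retention = 100 - 0.759 * sqrt(2.58) = 100 - 0.759 * 1.6062 = 98.781%
Step 2: C_now = 61.76 * 98.781/100 = 61.007 Ah
Step 3: E_pack = V * C_now = 411 * 61.007 = 25074 Wh
Step 4: range = E_pack / consumption = 25074 / 191.5 = 130.9 km

130.9 km


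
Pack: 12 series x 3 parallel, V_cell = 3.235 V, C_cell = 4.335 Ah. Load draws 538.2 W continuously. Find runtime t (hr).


Step 1: E_pack = Ns * V_cell * Np * C_cell = 12 * 3.235 * 3 * 4.335 = 504.85 Wh
Step 2: t = E_pack / P = 504.85 / 538.2 = 0.9380 hr

0.9380 hr


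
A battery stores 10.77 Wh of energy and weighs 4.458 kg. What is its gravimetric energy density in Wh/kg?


Specific energy = 10.77 Wh / 4.458 kg = 2.416 Wh/kg

2.416 Wh/kg


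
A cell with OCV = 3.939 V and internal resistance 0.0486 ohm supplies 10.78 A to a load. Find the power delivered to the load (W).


Step 1: V_terminal = OCV - I*R = 3.939 - 10.78 * 0.0486 = 3.4151 V
Step 2: P_out = V_terminal * I = 3.4151 * 10.78 = 36.81 W

36.81 W


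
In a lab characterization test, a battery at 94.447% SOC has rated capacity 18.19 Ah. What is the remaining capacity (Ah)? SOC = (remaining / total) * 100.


remaining = SOC / 100 * total = 94.447 / 100 * 18.19 = 17.18 Ah

17.18 Ah


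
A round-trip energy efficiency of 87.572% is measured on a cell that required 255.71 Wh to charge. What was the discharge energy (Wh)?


E_dis = eta/100 * E_chg = 87.572/100 * 255.71 = 223.9 Wh

223.9 Wh


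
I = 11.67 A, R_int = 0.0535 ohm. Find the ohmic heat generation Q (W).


I^2 = 136.19
Q = 136.19 * 0.0535 = 7.286 W

7.286 W


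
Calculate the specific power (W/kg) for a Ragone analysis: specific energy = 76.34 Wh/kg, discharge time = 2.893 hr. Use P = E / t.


P_specific = E / t = 76.34 / 2.893 = 26.39 W/kg

26.39 W/kg


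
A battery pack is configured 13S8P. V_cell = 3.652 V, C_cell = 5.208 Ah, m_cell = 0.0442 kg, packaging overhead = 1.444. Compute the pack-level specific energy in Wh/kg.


Step 1: V_pack = 13 * 3.652 = 47.476 V
Step 2: C_pack = 8 * 5.208 = 41.664 Ah
Step 3: E_pack = V_pack * C_pack = 47.476 * 41.664 = 1978 Wh
Step 4: m_pack = 13 * 8 * 0.0442 * 1.444 = 6.6378 kg
Step 5: ED = E_pack / m_pack = 1978 / 6.6378 = 298.0 Wh/kg

298.0 Wh/kg


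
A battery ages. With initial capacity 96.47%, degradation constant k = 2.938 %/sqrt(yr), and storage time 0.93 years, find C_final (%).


Step 1: sqrt(0.93 yr) = 0.96437
Step 2: drop = 2.938 * 0.96437 = 2.8333
Step 3: C_final = 96.47 - 2.8333 = 93.64%

93.64%


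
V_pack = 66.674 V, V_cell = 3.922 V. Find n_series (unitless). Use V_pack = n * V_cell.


Rearranging: n = V_pack / V_cell = 66.674 / 3.922 = 17 cells

17


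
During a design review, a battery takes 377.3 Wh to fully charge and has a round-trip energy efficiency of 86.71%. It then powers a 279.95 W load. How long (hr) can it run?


Step 1: E_discharge = eta/100 * E_charge = 86.71/100 * 377.3 = 327.16 Wh
Step 2: t = E_discharge / P = 327.16 / 279.95 = 1.169 hr

1.169 hr


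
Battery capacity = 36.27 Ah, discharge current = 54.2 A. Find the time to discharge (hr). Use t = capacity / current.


Runtime = 36.27 Ah / 54.2 A = 0.6692 hr

0.6692 hr


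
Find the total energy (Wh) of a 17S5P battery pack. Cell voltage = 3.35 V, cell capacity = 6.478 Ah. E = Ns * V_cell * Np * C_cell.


E = Ns * Vcell * Np * Ccell = 17 * 3.35 * 5 * 6.478 = 1845 Wh

1845 Wh


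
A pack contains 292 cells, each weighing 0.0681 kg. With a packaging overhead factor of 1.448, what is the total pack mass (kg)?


m_pack = n * m_cell * overhead = 292 * 0.0681 * 1.448 = 28.79 kg

28.79 kg


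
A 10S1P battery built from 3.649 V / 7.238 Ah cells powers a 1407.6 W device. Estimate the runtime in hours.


Step 1: E_pack = Ns * V_cell * Np * C_cell = 10 * 3.649 * 1 * 7.238 = 264.11 Wh
Step 2: t = E_pack / P = 264.11 / 1407.6 = 0.1876 hr

0.1876 hr


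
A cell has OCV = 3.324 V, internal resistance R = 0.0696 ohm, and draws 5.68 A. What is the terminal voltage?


V = OCV - I*R = 3.324 - 5.68 * 0.0696 = 2.929 V

2.929 V


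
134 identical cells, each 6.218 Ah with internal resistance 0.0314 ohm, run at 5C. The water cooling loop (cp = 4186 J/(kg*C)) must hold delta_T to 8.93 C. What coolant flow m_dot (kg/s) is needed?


Step 1: I = 5 * 6.218 = 31.09 A
Step 2: Q_cell = I^2 * R = 31.09^2 * 0.0314 = 30.351 W
Step 3: Q_total = 134 * 30.351 = 4067 W
Step 4: m_dot = Q_total / (cp * dT) = 4067 / (4186 * 8.93) = 0.1088 kg/s

0.1088 kg/s


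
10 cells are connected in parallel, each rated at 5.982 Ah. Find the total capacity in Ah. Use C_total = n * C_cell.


C_total = 10 * 5.982 = 59.82 Ah

59.82 Ah


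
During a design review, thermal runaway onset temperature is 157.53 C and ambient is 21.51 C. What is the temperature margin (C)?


Safety margin = 157.53 C - 21.51 C = 136.02 C

136.02 C


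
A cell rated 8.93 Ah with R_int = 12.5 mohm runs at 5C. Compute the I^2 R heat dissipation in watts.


Convert: R = 12.5 mohm = 0.0125 ohm
Step 1: I = C_rate * capacity = 5 * 8.93 = 44.65 A
Step 2: Q = I^2 * R = 44.65^2 * 0.0125 = 1993.6 * 0.0125 = 24.92 W

24.92 W


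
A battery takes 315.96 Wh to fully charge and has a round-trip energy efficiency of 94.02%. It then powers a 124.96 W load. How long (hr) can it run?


Step 1: E_discharge = eta/100 * E_charge = 94.02/100 * 315.96 = 297.07 Wh
Step 2: t = E_discharge / P = 297.07 / 124.96 = 2.377 hr

2.377 hr


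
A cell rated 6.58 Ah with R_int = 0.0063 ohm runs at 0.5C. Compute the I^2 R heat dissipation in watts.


Step 1: I = C_rate * capacity = 0.5 * 6.58 = 3.29 A
Step 2: Q = I^2 * R = 3.29^2 * 0.0063 = 10.824 * 0.0063 = 0.06819 W

0.06819 W


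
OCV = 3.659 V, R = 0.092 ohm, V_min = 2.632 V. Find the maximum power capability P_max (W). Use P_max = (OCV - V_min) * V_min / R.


dV = OCV - V_min = 1.027 V (so I_max = dV / R)
P_max = dV * V_min / R = 1.027 * 2.632 / 0.092 = 29.38 W

29.38 W


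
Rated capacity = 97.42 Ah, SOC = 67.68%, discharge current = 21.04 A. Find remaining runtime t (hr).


Step 1: remaining = SOC/100 * C_total = 67.68/100 * 97.42 = 65.934 Ah
Step 2: t = remaining / I = 65.934 / 21.04 = 3.134 hr

3.134 hr


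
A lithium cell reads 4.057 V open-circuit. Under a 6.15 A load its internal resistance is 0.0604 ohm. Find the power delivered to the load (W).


Step 1: V_terminal = OCV - I*R = 4.057 - 6.15 * 0.0604 = 3.6855 V
Step 2: P_out = V_terminal * I = 3.6855 * 6.15 = 22.67 W

22.67 W


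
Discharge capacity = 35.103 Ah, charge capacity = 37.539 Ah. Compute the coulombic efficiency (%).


eta_c = Q_dis / Q_chg * 100 = 35.103 / 37.539 * 100 = 93.51%

93.51%


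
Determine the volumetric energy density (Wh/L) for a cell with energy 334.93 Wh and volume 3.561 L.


Volumetric ED = 334.93 Wh / 3.561 L = 94.06 Wh/L

94.06 Wh/L


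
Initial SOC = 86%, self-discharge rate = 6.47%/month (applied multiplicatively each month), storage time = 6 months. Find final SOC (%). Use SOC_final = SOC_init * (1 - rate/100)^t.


Monthly retention factor = 1 - 6.47/100 = 0.9353
Over 6 months: factor^6 = 0.66943
SOC_final = 86 * 0.66943 = 57.57%

57.57%


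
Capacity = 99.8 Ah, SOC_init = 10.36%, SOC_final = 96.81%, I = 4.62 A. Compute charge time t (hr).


Step 1: dSOC = 96.81% - 10.36% = 86.45%
Step 2: delta_Ah = 99.8 * 86.45 / 100 = 86.277 Ah
Step 3: t = 86.277 / 4.62 = 18.67 hr

18.67 hr


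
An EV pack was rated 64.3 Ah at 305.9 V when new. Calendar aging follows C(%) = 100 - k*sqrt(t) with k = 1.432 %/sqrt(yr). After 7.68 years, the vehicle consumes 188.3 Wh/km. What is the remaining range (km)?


Step 1: capacity retention = 100 - 1.432 * sqrt(7.68) = 100 - 1.432 * 2.7713 = 96.031%
Step 2: C_now = 64.3 * 96.031/100 = 61.748 Ah
Step 3: E_pack = V * C_now = 305.9 * 61.748 = 18889 Wh
Step 4: range = E_pack / consumption = 18889 / 188.3 = 100.3 km

100.3 km


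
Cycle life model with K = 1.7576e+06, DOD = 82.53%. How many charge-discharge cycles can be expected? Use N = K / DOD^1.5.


DOD^1.5 = 749.75
N = K / DOD^1.5 = 1.7576e+06 / 749.75 = 2344

2344 cycles


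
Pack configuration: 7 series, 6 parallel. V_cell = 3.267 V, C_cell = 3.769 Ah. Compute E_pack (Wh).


E = Ns * Vcell * Np * Ccell = 7 * 3.267 * 6 * 3.769 = 517.2 Wh

517.2 Wh


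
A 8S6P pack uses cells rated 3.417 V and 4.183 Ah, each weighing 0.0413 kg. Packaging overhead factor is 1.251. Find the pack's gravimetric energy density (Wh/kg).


Step 1: V_pack = 8 * 3.417 = 27.336 V
Step 2: C_pack = 6 * 4.183 = 25.098 Ah
Step 3: E_pack = V_pack * C_pack = 27.336 * 25.098 = 686.08 Wh
Step 4: m_pack = 8 * 6 * 0.0413 * 1.251 = 2.48 kg
Step 5: ED = E_pack / m_pack = 686.08 / 2.48 = 276.6 Wh/kg

276.6 Wh/kg


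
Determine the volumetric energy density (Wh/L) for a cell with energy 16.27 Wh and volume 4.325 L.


Volumetric ED = 16.27 Wh / 4.325 L = 3.762 Wh/L

3.762 Wh/L


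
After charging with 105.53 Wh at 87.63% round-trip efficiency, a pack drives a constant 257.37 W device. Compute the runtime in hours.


Step 1: E_discharge = eta/100 * E_charge = 87.63/100 * 105.53 = 92.476 Wh
Step 2: t = E_discharge / P = 92.476 / 257.37 = 0.3593 hr

0.3593 hr


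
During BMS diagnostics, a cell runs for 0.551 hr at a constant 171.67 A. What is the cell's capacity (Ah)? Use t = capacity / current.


C = I * t = 171.67 * 0.551 = 94.59 Ah

94.59 Ah


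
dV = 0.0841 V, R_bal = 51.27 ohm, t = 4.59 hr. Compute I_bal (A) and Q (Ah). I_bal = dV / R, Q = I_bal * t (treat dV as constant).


I_bal = dV / R = 0.0841 / 51.27 = 0.0016403 A
Q = I_bal * t = 0.0016403 * 4.59 = 0.007529 Ah

I=0.0016403 A, Q=0.007529 Ah


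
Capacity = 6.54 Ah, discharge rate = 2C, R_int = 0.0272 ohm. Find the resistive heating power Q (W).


Step 1: I = C_rate * capacity = 2 * 6.54 = 13.08 A
Step 2: Q = I^2 * R = 13.08^2 * 0.0272 = 171.09 * 0.0272 = 4.654 W

4.654 W


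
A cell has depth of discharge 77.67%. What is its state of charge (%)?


SOC = 100 - DOD = 100 - 77.67 = 22.33%

22.33%


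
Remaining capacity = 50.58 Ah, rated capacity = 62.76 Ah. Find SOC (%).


SOC = (remaining / total) * 100 = (50.58 / 62.76) * 100 = 80.59%

80.59%


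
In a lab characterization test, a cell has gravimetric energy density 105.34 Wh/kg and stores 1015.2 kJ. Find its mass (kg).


Convert: E = 1015.2 kJ = 282 Wh
m = E / ED = 282 / 105.34 = 2.677 kg

2.677 kg


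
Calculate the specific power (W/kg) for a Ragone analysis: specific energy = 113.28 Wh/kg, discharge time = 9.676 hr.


Specific power = 113.28 Wh/kg / 9.676 hr = 11.71 W/kg

11.71 W/kg


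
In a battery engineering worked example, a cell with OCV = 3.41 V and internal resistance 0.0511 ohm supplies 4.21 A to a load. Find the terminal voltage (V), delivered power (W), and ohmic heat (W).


Step 1: V_terminal = OCV - I*R = 3.41 - 4.21 * 0.0511 = 3.1949 V
Step 2: P_out = V_terminal * I = 3.1949 * 4.21 = 13.45 W
Step 3: Q = I^2 * R = 4.21^2 * 0.0511 = 0.9057 W

V=3.1949 V, P=13.45 W, Q=0.9057 W


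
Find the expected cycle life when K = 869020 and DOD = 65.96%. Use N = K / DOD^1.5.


Step 1: DOD^1.5 = 65.96^1.5 = 535.7
Step 2: N = 869020 / 535.7 = 1622 cycles

1622 cycles


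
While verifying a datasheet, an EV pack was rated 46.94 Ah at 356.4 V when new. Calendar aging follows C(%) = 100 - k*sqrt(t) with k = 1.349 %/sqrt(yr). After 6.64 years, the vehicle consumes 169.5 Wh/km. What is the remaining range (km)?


Step 1: capacity retention = 100 - 1.349 * sqrt(6.64) = 100 - 1.349 * 2.5768 = 96.524%
Step 2: C_now = 46.94 * 96.524/100 = 45.308 Ah
Step 3: E_pack = V * C_now = 356.4 * 45.308 = 16148 Wh
Step 4: range = E_pack / consumption = 16148 / 169.5 = 95.27 km

95.27 km


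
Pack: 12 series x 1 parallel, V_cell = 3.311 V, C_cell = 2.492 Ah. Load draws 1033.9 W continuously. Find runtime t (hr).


Step 1: E_pack = Ns * V_cell * Np * C_cell = 12 * 3.311 * 1 * 2.492 = 99.012 Wh
Step 2: t = E_pack / P = 99.012 / 1033.9 = 0.09577 hr

0.09577 hr


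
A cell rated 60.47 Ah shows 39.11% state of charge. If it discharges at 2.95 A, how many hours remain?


Step 1: remaining = SOC/100 * C_total = 39.11/100 * 60.47 = 23.65 Ah
Step 2: t = remaining / I = 23.65 / 2.95 = 8.017 hr

8.017 hr


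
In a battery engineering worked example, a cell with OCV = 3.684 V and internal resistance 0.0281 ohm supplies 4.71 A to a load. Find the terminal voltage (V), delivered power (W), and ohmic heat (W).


Step 1: V_terminal = OCV - I*R = 3.684 - 4.71 * 0.0281 = 3.5516 V
Step 2: P_out = V_terminal * I = 3.5516 * 4.71 = 16.73 W
Step 3: Q = I^2 * R = 4.71^2 * 0.0281 = 0.6234 W

V=3.5516 V, P=16.73 W, Q=0.6234 W


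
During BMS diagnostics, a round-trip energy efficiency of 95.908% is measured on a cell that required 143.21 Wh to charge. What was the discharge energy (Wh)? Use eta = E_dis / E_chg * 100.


E_dis = eta/100 * E_chg = 95.908/100 * 143.21 = 137.3 Wh

137.3 Wh


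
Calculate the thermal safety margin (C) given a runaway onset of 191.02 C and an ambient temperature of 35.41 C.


margin = T_onset - T_ambient = 191.02 - 35.41 = 155.61 C

155.61 C


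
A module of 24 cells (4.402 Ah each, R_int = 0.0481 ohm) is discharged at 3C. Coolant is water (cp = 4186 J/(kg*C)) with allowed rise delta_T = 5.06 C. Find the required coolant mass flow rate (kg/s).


Step 1: I = 3 * 4.402 = 13.206 A
Step 2: Q_cell = I^2 * R = 13.206^2 * 0.0481 = 8.3886 W
Step 3: Q_total = 24 * 8.3886 = 201.33 W
Step 4: m_dot = Q_total / (cp * dT) = 201.33 / (4186 * 5.06) = 0.009505 kg/s

0.009505 kg/s


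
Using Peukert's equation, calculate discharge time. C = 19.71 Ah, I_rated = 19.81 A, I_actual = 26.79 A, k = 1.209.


t_rated = C / I_rated = 19.71 / 19.81 = 0.99495 hr
(I_rated/I)^k = (0.73946)^1.209 = 0.69425
t = t_rated * (I_rated/I)^k = 0.99495 * 0.69425 = 0.6907 hr

0.6907 hr


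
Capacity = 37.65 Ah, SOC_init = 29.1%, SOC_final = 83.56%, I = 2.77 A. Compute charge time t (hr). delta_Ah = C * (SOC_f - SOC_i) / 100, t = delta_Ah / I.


delta_Ah = 37.65 * (83.56 - 29.1) / 100 = 20.504 Ah
t = delta_Ah / I = 20.504 / 2.77 = 7.402 hr

7.402 hr


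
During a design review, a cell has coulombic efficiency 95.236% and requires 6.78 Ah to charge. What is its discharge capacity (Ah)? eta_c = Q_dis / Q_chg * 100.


Q_dis = eta/100 * Q_chg = 95.236/100 * 6.78 = 6.457 Ah

6.457 Ah


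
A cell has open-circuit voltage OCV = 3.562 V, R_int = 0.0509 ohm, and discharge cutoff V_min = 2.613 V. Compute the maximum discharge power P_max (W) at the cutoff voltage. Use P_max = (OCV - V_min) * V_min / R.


P_max = (OCV - V_min) * V_min / R = (3.562 - 2.613) * 2.613 / 0.0509 = 0.949 * 2.613 / 0.0509 = 48.72 W

48.72 W


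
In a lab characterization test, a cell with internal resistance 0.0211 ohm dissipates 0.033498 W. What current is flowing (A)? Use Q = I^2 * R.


I = sqrt(Q / R) = sqrt(0.033498 / 0.0211) = sqrt(1.5876) = 1.260 A

1.260 A


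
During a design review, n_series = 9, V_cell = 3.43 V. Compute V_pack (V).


Series voltages add: 9 * 3.43 V = 30.87 V

30.87 V


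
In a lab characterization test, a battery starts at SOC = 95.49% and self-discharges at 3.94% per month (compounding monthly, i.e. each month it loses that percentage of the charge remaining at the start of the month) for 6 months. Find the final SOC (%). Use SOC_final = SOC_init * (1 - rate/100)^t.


decay = (1 - 3.94/100)^6 = 0.7857
SOC_final = 95.49 * 0.7857 = 75.03%

75.03%


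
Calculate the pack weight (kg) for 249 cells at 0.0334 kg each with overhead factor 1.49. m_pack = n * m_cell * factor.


m_pack = n * m_cell * overhead = 249 * 0.0334 * 1.49 = 12.39 kg

12.39 kg


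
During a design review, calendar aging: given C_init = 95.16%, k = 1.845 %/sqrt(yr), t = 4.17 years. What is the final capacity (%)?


sqrt(t) = sqrt(4.17) = 2.0421
C_final = 95.16 - 1.845 * 2.0421 = 91.39%

91.39%


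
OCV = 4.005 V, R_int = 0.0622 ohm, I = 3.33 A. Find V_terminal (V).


IR drop = 3.33 * 0.0622 = 0.20713 V
V = 4.005 - 0.20713 = 3.798 V

3.798 V


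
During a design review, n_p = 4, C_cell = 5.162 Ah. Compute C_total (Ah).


C_total = 4 * 5.162 = 20.648 Ah

20.648 Ah


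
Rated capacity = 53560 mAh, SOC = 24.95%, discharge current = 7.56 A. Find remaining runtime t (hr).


Convert: C_total = 53560 mAh = 53.56 Ah
Step 1: remaining = SOC/100 * C_total = 24.95/100 * 53.56 = 13.363 Ah
Step 2: t = remaining / I = 13.363 / 7.56 = 1.768 hr

1.768 hr


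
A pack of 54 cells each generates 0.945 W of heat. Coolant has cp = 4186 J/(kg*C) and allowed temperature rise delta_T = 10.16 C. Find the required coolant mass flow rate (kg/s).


Q_total = 54 * 0.945 = 51.03 W
m_dot = Q_total / (cp * dT) = 51.03 / (4186 * 10.16) = 0.001200 kg/s

0.001200 kg/s


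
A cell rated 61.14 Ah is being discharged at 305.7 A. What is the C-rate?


C_rate = I / capacity = 305.7 / 61.14 = 5C

5C


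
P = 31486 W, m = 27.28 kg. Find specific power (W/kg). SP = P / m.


SP = P / m = 31486 / 27.28 = 1154 W/kg

1154 W/kg


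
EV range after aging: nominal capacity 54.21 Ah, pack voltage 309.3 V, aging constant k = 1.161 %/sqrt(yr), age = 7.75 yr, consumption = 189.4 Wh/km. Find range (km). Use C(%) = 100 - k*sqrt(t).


Step 1: capacity retention = 100 - 1.161 * sqrt(7.75) = 100 - 1.161 * 2.7839 = 96.768%
Step 2: C_now = 54.21 * 96.768/100 = 52.458 Ah
Step 3: E_pack = V * C_now = 309.3 * 52.458 = 16225 Wh
Step 4: range = E_pack / consumption = 16225 / 189.4 = 85.67 km

85.67 km


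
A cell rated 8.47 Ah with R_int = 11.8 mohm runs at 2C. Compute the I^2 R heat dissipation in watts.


Convert: R = 11.8 mohm = 0.0118 ohm
Step 1: I = C_rate * capacity = 2 * 8.47 = 16.94 A
Step 2: Q = I^2 * R = 16.94^2 * 0.0118 = 286.96 * 0.0118 = 3.386 W

3.386 W


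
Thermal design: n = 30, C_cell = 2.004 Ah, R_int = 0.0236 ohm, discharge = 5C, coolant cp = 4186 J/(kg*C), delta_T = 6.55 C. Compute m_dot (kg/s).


Step 1: I = 5 * 2.004 = 10.02 A
Step 2: Q_cell = I^2 * R = 10.02^2 * 0.0236 = 2.3694 W
Step 3: Q_total = 30 * 2.3694 = 71.082 W
Step 4: m_dot = Q_total / (cp * dT) = 71.082 / (4186 * 6.55) = 0.002593 kg/s

0.002593 kg/s


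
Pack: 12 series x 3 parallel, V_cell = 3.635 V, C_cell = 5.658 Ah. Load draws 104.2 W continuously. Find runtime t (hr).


Step 1: E_pack = Ns * V_cell * Np * C_cell = 12 * 3.635 * 3 * 5.658 = 740.41 Wh
Step 2: t = E_pack / P = 740.41 / 104.2 = 7.106 hr

7.106 hr


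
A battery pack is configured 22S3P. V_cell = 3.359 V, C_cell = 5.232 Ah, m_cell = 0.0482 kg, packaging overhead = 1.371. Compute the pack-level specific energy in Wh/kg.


Step 1: V_pack = 22 * 3.359 = 73.898 V
Step 2: C_pack = 3 * 5.232 = 15.696 Ah
Step 3: E_pack = V_pack * C_pack = 73.898 * 15.696 = 1159.9 Wh
Step 4: m_pack = 22 * 3 * 0.0482 * 1.371 = 4.3614 kg
Step 5: ED = E_pack / m_pack = 1159.9 / 4.3614 = 265.9 Wh/kg

265.9 Wh/kg


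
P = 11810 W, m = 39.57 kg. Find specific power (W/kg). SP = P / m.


Specific power = 11810 W / 39.57 kg = 298.5 W/kg

298.5 W/kg


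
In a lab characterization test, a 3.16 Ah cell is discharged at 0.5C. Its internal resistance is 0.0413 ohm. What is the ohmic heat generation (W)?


Step 1: I = C_rate * capacity = 0.5 * 3.16 = 1.58 A
Step 2: Q = I^2 * R = 1.58^2 * 0.0413 = 2.4964 * 0.0413 = 0.1031 W

0.1031 W


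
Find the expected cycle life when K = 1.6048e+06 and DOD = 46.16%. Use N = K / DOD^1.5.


Step 1: DOD^1.5 = 46.16^1.5 = 313.62
Step 2: N = 1.6048e+06 / 313.62 = 5117 cycles

5117 cycles


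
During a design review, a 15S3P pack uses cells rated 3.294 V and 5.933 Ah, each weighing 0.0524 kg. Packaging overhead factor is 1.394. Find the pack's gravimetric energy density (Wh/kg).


Step 1: V_pack = 15 * 3.294 = 49.41 V
Step 2: C_pack = 3 * 5.933 = 17.799 Ah
Step 3: E_pack = V_pack * C_pack = 49.41 * 17.799 = 879.45 Wh
Step 4: m_pack = 15 * 3 * 0.0524 * 1.394 = 3.2871 kg
Step 5: ED = E_pack / m_pack = 879.45 / 3.2871 = 267.5 Wh/kg

267.5 Wh/kg


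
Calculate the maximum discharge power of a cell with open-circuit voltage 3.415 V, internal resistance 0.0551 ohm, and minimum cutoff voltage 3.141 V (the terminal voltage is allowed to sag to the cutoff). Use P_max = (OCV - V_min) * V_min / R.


dV = OCV - V_min = 0.274 V (so I_max = dV / R)
P_max = dV * V_min / R = 0.274 * 3.141 / 0.0551 = 15.62 W

15.62 W


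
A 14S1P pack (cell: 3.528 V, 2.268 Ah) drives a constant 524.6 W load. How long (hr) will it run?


Step 1: E_pack = Ns * V_cell * Np * C_cell = 14 * 3.528 * 1 * 2.268 = 112.02 Wh
Step 2: t = E_pack / P = 112.02 / 524.6 = 0.2135 hr

0.2135 hr


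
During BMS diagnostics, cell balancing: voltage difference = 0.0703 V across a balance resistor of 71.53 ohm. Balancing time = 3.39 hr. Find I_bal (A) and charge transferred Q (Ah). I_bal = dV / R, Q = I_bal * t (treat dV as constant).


First, Ohm's law: I_bal = 0.0703 V / 71.53 ohm = 9.8280e-04 A
Then Q = I * t = 9.8280e-04 A * 3.39 hr = 0.003332 Ah

I=9.8280e-04 A, Q=0.003332 Ah


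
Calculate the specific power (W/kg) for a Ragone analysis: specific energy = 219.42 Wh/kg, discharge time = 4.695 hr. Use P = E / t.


Specific power = 219.42 Wh/kg / 4.695 hr = 46.73 W/kg

46.73 W/kg


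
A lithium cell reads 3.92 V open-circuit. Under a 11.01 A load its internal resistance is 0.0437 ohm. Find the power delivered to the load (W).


Step 1: V_terminal = OCV - I*R = 3.92 - 11.01 * 0.0437 = 3.4389 V
Step 2: P_out = V_terminal * I = 3.4389 * 11.01 = 37.86 W

37.86 W


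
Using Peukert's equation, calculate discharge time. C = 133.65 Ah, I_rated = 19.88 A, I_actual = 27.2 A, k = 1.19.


Step 1: t_rated = C / I_rated = 133.65 / 19.88 = 6.7228 hr
Step 2: ratio = 19.88 / 27.2 = 0.73088
Step 3: ratio^k = 0.73088^1.19 = 0.68862
Step 4: t = t_rated * ratio^k = 6.7228 * 0.68862 = 4.629 hr

4.629 hr


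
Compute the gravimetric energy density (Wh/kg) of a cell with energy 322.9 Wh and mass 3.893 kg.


ED = E / m = 322.9 / 3.893 = 82.94 Wh/kg

82.94 Wh/kg


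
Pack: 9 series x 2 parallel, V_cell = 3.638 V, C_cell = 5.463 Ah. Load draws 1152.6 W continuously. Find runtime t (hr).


Step 1: E_pack = Ns * V_cell * Np * C_cell = 9 * 3.638 * 2 * 5.463 = 357.74 Wh
Step 2: t = E_pack / P = 357.74 / 1152.6 = 0.3104 hr

0.3104 hr


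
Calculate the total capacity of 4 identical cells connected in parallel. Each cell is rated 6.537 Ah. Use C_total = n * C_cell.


Parallel capacities add: 4 * 6.537 Ah = 26.148 Ah

26.148 Ah


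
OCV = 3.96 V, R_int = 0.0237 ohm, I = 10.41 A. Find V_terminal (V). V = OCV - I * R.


IR drop = 10.41 * 0.0237 = 0.24672 V
V = 3.96 - 0.24672 = 3.713 V

3.713 V


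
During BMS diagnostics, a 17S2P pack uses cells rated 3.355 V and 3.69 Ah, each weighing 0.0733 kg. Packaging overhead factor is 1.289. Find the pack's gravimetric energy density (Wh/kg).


Step 1: V_pack = 17 * 3.355 = 57.035 V
Step 2: C_pack = 2 * 3.69 = 7.38 Ah
Step 3: E_pack = V_pack * C_pack = 57.035 * 7.38 = 420.92 Wh
Step 4: m_pack = 17 * 2 * 0.0733 * 1.289 = 3.2124 kg
Step 5: ED = E_pack / m_pack = 420.92 / 3.2124 = 131.0 Wh/kg

131.0 Wh/kg


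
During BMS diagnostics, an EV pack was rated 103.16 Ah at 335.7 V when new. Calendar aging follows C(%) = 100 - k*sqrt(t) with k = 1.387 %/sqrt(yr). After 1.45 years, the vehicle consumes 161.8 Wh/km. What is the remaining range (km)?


Step 1: capacity retention = 100 - 1.387 * sqrt(1.45) = 100 - 1.387 * 1.2042 = 98.33%
Step 2: C_now = 103.16 * 98.33/100 = 101.44 Ah
Step 3: E_pack = V * C_now = 335.7 * 101.44 = 34053 Wh
Step 4: range = E_pack / consumption = 34053 / 161.8 = 210.5 km

210.5 km


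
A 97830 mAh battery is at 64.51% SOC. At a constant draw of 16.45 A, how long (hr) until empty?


Convert: C_total = 97830 mAh = 97.83 Ah
Step 1: remaining = SOC/100 * C_total = 64.51/100 * 97.83 = 63.11 Ah
Step 2: t = remaining / I = 63.11 / 16.45 = 3.836 hr

3.836 hr


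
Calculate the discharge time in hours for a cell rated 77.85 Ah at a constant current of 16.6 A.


t = capacity / current = 77.85 / 16.6 = 4.690 hr

4.690 hr


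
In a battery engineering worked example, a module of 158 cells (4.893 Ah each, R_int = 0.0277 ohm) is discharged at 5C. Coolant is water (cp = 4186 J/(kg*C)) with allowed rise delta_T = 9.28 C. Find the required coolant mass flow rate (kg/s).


Step 1: I = 5 * 4.893 = 24.465 A
Step 2: Q_cell = I^2 * R = 24.465^2 * 0.0277 = 16.579 W
Step 3: Q_total = 158 * 16.579 = 2619.5 W
Step 4: m_dot = Q_total / (cp * dT) = 2619.5 / (4186 * 9.28) = 0.06743 kg/s

0.06743 kg/s


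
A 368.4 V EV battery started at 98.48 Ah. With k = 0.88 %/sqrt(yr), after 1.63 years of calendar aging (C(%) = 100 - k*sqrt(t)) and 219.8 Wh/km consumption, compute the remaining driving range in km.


Step 1: capacity retention = 100 - 0.88 * sqrt(1.63) = 100 - 0.88 * 1.2767 = 98.877%
Step 2: C_now = 98.48 * 98.877/100 = 97.374 Ah
Step 3: E_pack = V * C_now = 368.4 * 97.374 = 35873 Wh
Step 4: range = E_pack / consumption = 35873 / 219.8 = 163.2 km

163.2 km


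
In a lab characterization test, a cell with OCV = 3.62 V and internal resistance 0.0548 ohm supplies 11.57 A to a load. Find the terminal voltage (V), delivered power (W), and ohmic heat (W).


Step 1: V_terminal = OCV - I*R = 3.62 - 11.57 * 0.0548 = 2.986 V
Step 2: P_out = V_terminal * I = 2.986 * 11.57 = 34.55 W
Step 3: Q = I^2 * R = 11.57^2 * 0.0548 = 7.336 W

V=2.986 V, P=34.55 W, Q=7.336 W


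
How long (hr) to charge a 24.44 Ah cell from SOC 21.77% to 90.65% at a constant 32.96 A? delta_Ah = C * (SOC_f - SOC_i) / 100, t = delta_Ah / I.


delta_Ah = 24.44 * (90.65 - 21.77) / 100 = 16.834 Ah
t = delta_Ah / I = 16.834 / 32.96 = 0.5107 hr

0.5107 hr


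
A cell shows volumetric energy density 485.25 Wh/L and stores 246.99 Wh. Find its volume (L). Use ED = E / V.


V = E / ED = 246.99 / 485.25 = 0.5090 L

0.5090 L


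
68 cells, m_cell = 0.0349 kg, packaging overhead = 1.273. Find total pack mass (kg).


m_pack = n * m_cell * overhead = 68 * 0.0349 * 1.273 = 3.021 kg

3.021 kg


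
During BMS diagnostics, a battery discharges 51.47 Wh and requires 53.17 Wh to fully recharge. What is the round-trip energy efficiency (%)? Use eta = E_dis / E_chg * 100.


Round-trip efficiency = 51.47/53.17 * 100% = 96.80%

96.80%


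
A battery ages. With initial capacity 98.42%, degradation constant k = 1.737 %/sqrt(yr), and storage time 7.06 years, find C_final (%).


Step 1: sqrt(7.06 yr) = 2.6571
Step 2: drop = 1.737 * 2.6571 = 4.6154
Step 3: C_final = 98.42 - 4.6154 = 93.80%

93.80%


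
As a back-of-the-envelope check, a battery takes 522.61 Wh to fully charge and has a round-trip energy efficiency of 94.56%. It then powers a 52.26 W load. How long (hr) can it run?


Step 1: E_discharge = eta/100 * E_charge = 94.56/100 * 522.61 = 494.18 Wh
Step 2: t = E_discharge / P = 494.18 / 52.26 = 9.456 hr

9.456 hr


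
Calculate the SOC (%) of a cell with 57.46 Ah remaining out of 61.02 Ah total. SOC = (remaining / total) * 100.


SOC = (remaining / total) * 100 = (57.46 / 61.02) * 100 = 94.17%

94.17%


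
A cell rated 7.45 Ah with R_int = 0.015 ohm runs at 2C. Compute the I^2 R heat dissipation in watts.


Step 1: I = C_rate * capacity = 2 * 7.45 = 14.9 A
Step 2: Q = I^2 * R = 14.9^2 * 0.015 = 222.01 * 0.015 = 3.330 W

3.330 W


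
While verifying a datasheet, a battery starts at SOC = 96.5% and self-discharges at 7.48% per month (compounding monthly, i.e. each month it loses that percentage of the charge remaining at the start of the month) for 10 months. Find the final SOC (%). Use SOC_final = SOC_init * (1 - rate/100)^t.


decay = (1 - 7.48/100)^10 = 0.45957
SOC_final = 96.5 * 0.45957 = 44.35%

44.35%


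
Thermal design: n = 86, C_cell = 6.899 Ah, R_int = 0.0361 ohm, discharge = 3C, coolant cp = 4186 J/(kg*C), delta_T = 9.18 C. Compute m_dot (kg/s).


Step 1: I = 3 * 6.899 = 20.697 A
Step 2: Q_cell = I^2 * R = 20.697^2 * 0.0361 = 15.464 W
Step 3: Q_total = 86 * 15.464 = 1329.9 W
Step 4: m_dot = Q_total / (cp * dT) = 1329.9 / (4186 * 9.18) = 0.03461 kg/s

0.03461 kg/s


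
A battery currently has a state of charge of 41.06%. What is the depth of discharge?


DOD = 100 - SOC = 100 - 41.06 = 58.94%

58.94%


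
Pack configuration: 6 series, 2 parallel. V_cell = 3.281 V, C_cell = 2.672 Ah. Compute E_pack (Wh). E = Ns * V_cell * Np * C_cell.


E = Ns * Vcell * Np * Ccell = 6 * 3.281 * 2 * 2.672 = 105.2 Wh

105.2 Wh


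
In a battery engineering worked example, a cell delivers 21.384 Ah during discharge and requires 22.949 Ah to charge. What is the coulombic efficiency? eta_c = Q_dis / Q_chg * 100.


Coulombic efficiency = 21.384/22.949 * 100% = 93.18%

93.18%


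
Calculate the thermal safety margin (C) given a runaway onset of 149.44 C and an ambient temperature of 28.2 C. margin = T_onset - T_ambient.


Safety margin = 149.44 C - 28.2 C = 121.24 C

121.24 C


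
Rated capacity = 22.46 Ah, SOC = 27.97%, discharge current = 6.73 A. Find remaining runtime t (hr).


Step 1: remaining = SOC/100 * C_total = 27.97/100 * 22.46 = 6.2821 Ah
Step 2: t = remaining / I = 6.2821 / 6.73 = 0.9334 hr

0.9334 hr


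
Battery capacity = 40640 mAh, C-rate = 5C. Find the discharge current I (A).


Convert: capacity = 40640 mAh = 40.64 Ah
At 5C: I = 5 * 40.64 Ah = 203.2 A

203.2 A


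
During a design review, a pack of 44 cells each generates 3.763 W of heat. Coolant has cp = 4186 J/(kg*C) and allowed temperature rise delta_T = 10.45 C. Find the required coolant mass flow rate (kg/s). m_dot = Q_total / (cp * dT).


Q_total = 44 * 3.763 = 165.57 W
m_dot = Q_total / (cp * dT) = 165.57 / (4186 * 10.45) = 0.003785 kg/s

0.003785 kg/s


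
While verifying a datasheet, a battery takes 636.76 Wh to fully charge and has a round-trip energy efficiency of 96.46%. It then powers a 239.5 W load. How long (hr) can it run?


Step 1: E_discharge = eta/100 * E_charge = 96.46/100 * 636.76 = 614.22 Wh
Step 2: t = E_discharge / P = 614.22 / 239.5 = 2.565 hr

2.565 hr


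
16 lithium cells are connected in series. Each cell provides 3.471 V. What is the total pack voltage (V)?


With 16 cells in series at 3.471 V each, V_pack = 55.536 V

55.536 V


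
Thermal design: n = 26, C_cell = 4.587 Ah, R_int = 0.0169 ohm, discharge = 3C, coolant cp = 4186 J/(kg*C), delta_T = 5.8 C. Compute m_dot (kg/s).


Step 1: I = 3 * 4.587 = 13.761 A
Step 2: Q_cell = I^2 * R = 13.761^2 * 0.0169 = 3.2003 W
Step 3: Q_total = 26 * 3.2003 = 83.208 W
Step 4: m_dot = Q_total / (cp * dT) = 83.208 / (4186 * 5.8) = 0.003427 kg/s

0.003427 kg/s


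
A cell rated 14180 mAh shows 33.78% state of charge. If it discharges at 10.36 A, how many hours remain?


Convert: C_total = 14180 mAh = 14.18 Ah
Step 1: remaining = SOC/100 * C_total = 33.78/100 * 14.18 = 4.79 Ah
Step 2: t = remaining / I = 4.79 / 10.36 = 0.4624 hr

0.4624 hr


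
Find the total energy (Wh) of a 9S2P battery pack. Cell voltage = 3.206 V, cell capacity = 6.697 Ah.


E = Ns * Vcell * Np * Ccell = 9 * 3.206 * 2 * 6.697 = 386.5 Wh

386.5 Wh


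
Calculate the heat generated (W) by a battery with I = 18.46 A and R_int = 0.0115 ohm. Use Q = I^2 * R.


I^2 = 340.77
Q = 340.77 * 0.0115 = 3.919 W

3.919 W


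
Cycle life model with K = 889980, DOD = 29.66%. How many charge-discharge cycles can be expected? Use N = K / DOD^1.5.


DOD^1.5 = 161.53
N = K / DOD^1.5 = 889980 / 161.53 = 5510

5510 cycles


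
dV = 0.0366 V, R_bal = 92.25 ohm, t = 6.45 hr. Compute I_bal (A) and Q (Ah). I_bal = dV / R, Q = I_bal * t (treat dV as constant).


I_bal = dV / R = 0.0366 / 92.25 = 3.9675e-04 A
Q = I_bal * t = 3.9675e-04 * 6.45 = 0.002559 Ah

I=3.9675e-04 A, Q=0.002559 Ah


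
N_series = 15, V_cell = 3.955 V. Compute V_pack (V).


V_pack = n * V_cell = 15 * 3.955 = 59.325 V

59.325 V


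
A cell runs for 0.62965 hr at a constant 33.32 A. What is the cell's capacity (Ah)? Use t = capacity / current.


C = I * t = 33.32 * 0.62965 = 20.98 Ah

20.98 Ah


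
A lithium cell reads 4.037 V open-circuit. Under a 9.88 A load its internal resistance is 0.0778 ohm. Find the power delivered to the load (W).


Step 1: V_terminal = OCV - I*R = 4.037 - 9.88 * 0.0778 = 3.2683 V
Step 2: P_out = V_terminal * I = 3.2683 * 9.88 = 32.29 W

32.29 W


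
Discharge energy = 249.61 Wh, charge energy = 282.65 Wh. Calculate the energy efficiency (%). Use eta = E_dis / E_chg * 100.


Round-trip efficiency = 249.61/282.65 * 100% = 88.31%

88.31%


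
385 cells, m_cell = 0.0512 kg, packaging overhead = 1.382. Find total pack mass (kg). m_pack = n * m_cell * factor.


Cell mass sum = 385 * 0.0512 = 19.712 kg
With overhead 1.382: m_pack = 19.712 * 1.382 = 27.24 kg

27.24 kg


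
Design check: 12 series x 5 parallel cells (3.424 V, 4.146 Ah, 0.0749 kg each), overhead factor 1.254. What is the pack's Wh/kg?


Step 1: V_pack = 12 * 3.424 = 41.088 V
Step 2: C_pack = 5 * 4.146 = 20.73 Ah
Step 3: E_pack = V_pack * C_pack = 41.088 * 20.73 = 851.75 Wh
Step 4: m_pack = 12 * 5 * 0.0749 * 1.254 = 5.6355 kg
Step 5: ED = E_pack / m_pack = 851.75 / 5.6355 = 151.1 Wh/kg

151.1 Wh/kg


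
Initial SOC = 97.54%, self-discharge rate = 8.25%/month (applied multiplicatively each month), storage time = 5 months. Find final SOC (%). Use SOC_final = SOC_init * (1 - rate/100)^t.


Monthly retention factor = 1 - 8.25/100 = 0.9175
Over 5 months: factor^5 = 0.65018
SOC_final = 97.54 * 0.65018 = 63.42%

63.42%


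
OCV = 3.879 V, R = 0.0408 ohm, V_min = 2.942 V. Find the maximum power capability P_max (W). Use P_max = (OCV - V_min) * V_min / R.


P_max = (OCV - V_min) * V_min / R = (3.879 - 2.942) * 2.942 / 0.0408 = 0.937 * 2.942 / 0.0408 = 67.57 W

67.57 W


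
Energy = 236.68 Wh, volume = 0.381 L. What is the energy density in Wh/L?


Volumetric ED = 236.68 Wh / 0.381 L = 621.2 Wh/L

621.2 Wh/L


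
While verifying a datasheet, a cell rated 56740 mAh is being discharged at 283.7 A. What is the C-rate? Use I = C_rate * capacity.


Convert: capacity = 56740 mAh = 56.74 Ah
Rearranging: C_rate = 283.7 / 56.74 = 5C

5C


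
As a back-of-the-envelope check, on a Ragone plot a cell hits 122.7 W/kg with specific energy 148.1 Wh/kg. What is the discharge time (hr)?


t = E / P = 148.1 / 122.7 = 1.207 hr

1.207 hr


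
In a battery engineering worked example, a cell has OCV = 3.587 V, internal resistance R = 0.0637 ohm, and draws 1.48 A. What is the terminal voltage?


IR drop = 1.48 * 0.0637 = 0.094276 V
V = 3.587 - 0.094276 = 3.493 V

3.493 V


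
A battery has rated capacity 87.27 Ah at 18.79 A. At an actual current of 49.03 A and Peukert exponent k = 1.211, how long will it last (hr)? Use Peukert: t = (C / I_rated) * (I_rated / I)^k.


t_rated = C / I_rated = 87.27 / 18.79 = 4.6445 hr
(I_rated/I)^k = (0.38323)^1.211 = 0.31302
t = t_rated * (I_rated/I)^k = 4.6445 * 0.31302 = 1.454 hr

1.454 hr


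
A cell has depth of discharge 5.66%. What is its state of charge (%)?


SOC = 100 - DOD = 100 - 5.66 = 94.34%

94.34%


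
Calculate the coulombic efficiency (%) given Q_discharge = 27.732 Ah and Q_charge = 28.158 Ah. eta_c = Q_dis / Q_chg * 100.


Coulombic efficiency = 27.732/28.158 * 100% = 98.49%

98.49%


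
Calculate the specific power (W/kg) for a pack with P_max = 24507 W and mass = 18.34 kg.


Specific power = 24507 W / 18.34 kg = 1336 W/kg

1336 W/kg


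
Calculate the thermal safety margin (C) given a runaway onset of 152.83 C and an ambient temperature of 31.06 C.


margin = T_onset - T_ambient = 152.83 - 31.06 = 121.77 C

121.77 C


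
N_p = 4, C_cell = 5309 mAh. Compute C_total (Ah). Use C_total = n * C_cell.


Convert: C_cell = 5309 mAh = 5.309 Ah
C_total = 4 * 5.309 = 21.236 Ah

21.236 Ah


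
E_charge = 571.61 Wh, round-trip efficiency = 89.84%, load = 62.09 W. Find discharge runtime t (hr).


Step 1: E_discharge = eta/100 * E_charge = 89.84/100 * 571.61 = 513.53 Wh
Step 2: t = E_discharge / P = 513.53 / 62.09 = 8.271 hr

8.271 hr


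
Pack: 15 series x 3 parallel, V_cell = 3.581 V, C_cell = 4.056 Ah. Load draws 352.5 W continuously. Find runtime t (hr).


Step 1: E_pack = Ns * V_cell * Np * C_cell = 15 * 3.581 * 3 * 4.056 = 653.6 Wh
Step 2: t = E_pack / P = 653.6 / 352.5 = 1.854 hr

1.854 hr


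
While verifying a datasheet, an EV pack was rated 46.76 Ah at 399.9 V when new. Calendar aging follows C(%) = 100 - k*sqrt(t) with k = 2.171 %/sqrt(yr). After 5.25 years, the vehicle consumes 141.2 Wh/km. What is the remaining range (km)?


Step 1: capacity retention = 100 - 2.171 * sqrt(5.25) = 100 - 2.171 * 2.2913 = 95.026%
Step 2: C_now = 46.76 * 95.026/100 = 44.434 Ah
Step 3: E_pack = V * C_now = 399.9 * 44.434 = 17769 Wh
Step 4: range = E_pack / consumption = 17769 / 141.2 = 125.8 km

125.8 km


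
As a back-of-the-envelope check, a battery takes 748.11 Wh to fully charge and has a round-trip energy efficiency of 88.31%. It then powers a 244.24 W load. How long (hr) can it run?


Step 1: E_discharge = eta/100 * E_charge = 88.31/100 * 748.11 = 660.66 Wh
Step 2: t = E_discharge / P = 660.66 / 244.24 = 2.705 hr

2.705 hr
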